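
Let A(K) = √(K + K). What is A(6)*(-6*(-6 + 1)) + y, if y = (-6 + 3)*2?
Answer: -6 + 60*√3 ≈ 97.923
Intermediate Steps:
A(K) = √2*√K (A(K) = √(2*K) = √2*√K)
y = -6 (y = -3*2 = -6)
A(6)*(-6*(-6 + 1)) + y = (√2*√6)*(-6*(-6 + 1)) - 6 = (2*√3)*(-6*(-5)) - 6 = (2*√3)*30 - 6 = 60*√3 - 6 = -6 + 60*√3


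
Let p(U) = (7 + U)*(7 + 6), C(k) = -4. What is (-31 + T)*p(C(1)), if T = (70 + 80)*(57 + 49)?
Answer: 618891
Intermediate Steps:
T = 15900 (T = 150*106 = 15900)
p(U) = 91 + 13*U (p(U) = (7 + U)*13 = 91 + 13*U)
(-31 + T)*p(C(1)) = (-31 + 15900)*(91 + 13*(-4)) = 15869*(91 - 52) = 15869*39 = 618891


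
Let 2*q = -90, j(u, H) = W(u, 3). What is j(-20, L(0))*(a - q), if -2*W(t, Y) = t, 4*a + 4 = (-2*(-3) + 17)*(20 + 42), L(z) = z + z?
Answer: 4005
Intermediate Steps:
L(z) = 2*z
a = 711/2 (a = -1 + ((-2*(-3) + 17)*(20 + 42))/4 = -1 + ((6 + 17)*62)/4 = -1 + (23*62)/4 = -1 + (1/4)*1426 = -1 + 713/2 = 711/2 ≈ 355.50)
W(t, Y) = -t/2
j(u, H) = -u/2
q = -45 (q = (1/2)*(-90) = -45)
j(-20, L(0))*(a - q) = (-1/2*(-20))*(711/2 - 1*(-45)) = 10*(711/2 + 45) = 10*(801/2) = 4005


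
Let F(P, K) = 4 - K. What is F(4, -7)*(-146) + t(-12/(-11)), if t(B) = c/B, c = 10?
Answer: -9581/6 ≈ -1596.8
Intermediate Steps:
t(B) = 10/B
F(4, -7)*(-146) + t(-12/(-11)) = (4 - 1*(-7))*(-146) + 10/((-12/(-11))) = (4 + 7)*(-146) + 10/((-12*(-1/11))) = 11*(-146) + 10/(12/11) = -1606 + 10*(11/12) = -1606 + 55/6 = -9581/6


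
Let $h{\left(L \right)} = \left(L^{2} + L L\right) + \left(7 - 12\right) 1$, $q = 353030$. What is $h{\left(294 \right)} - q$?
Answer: $-180163$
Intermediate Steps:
$h{\left(L \right)} = -5 + 2 L^{2}$ ($h{\left(L \right)} = \left(L^{2} + L^{2}\right) - 5 = 2 L^{2} - 5 = -5 + 2 L^{2}$)
$h{\left(294 \right)} - q = \left(-5 + 2 \cdot 294^{2}\right) - 353030 = \left(-5 + 2 \cdot 86436\right) - 353030 = \left(-5 + 172872\right) - 353030 = 172867 - 353030 = -180163$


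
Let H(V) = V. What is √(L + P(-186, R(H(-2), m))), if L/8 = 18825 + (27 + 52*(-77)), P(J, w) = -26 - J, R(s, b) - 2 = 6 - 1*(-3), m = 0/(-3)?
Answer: 12*√826 ≈ 344.88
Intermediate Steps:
m = 0 (m = 0*(-⅓) = 0)
R(s, b) = 11 (R(s, b) = 2 + (6 - 1*(-3)) = 2 + (6 + 3) = 2 + 9 = 11)
L = 118784 (L = 8*(18825 + (27 + 52*(-77))) = 8*(18825 + (27 - 4004)) = 8*(18825 - 3977) = 8*14848 = 118784)
√(L + P(-186, R(H(-2), m))) = √(118784 + (-26 - 1*(-186))) = √(118784 + (-26 + 186)) = √(118784 + 160) = √118944 = 12*√826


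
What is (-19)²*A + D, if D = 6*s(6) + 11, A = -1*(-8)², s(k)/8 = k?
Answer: -22805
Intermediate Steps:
s(k) = 8*k
A = -64 (A = -1*64 = -64)
D = 299 (D = 6*(8*6) + 11 = 6*48 + 11 = 288 + 11 = 299)
(-19)²*A + D = (-19)²*(-64) + 299 = 361*(-64) + 299 = -23104 + 299 = -22805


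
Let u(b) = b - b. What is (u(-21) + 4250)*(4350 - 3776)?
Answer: 2439500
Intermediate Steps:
u(b) = 0
(u(-21) + 4250)*(4350 - 3776) = (0 + 4250)*(4350 - 3776) = 4250*574 = 2439500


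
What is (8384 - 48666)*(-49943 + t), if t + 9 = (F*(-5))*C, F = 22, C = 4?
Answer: 2029890544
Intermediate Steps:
t = -449 (t = -9 + (22*(-5))*4 = -9 - 110*4 = -9 - 440 = -449)
(8384 - 48666)*(-49943 + t) = (8384 - 48666)*(-49943 - 449) = -40282*(-50392) = 2029890544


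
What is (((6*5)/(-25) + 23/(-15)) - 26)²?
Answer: 185761/225 ≈ 825.60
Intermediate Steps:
(((6*5)/(-25) + 23/(-15)) - 26)² = ((30*(-1/25) + 23*(-1/15)) - 26)² = ((-6/5 - 23/15) - 26)² = (-41/15 - 26)² = (-431/15)² = 185761/225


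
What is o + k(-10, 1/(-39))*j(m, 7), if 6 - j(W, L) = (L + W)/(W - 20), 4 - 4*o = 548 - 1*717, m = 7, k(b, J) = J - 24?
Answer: -257105/2028 ≈ -126.78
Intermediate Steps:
k(b, J) = -24 + J
o = 173/4 (o = 1 - (548 - 1*717)/4 = 1 - (548 - 717)/4 = 1 - ¼*(-169) = 1 + 169/4 = 173/4 ≈ 43.250)
j(W, L) = 6 - (L + W)/(-20 + W) (j(W, L) = 6 - (L + W)/(W - 20) = 6 - (L + W)/(-20 + W))
o + k(-10, 1/(-39))*j(m, 7) = 173/4 + (-24 + 1/(-39))*((-120 - 1*7 + 5*7)/(-20 + 7)) = 173/4 + (-24 - 1/39)*((-120 - 7 + 35)/(-13)) = 173/4 - (-937)*(-92)/507 = 173/4 - 937/39*92/13 = 173/4 - 86204/507 = -257105/2028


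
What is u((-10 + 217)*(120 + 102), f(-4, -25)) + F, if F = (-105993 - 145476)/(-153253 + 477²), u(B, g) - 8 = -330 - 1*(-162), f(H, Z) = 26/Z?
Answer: -12135629/74276 ≈ -163.39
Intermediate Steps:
u(B, g) = -160 (u(B, g) = 8 + (-330 - 1*(-162)) = 8 + (-330 + 162) = 8 - 168 = -160)
F = -251469/74276 (F = -251469/(-153253 + 227529) = -251469/74276 ≈ -3.3856)
u((-10 + 217)*(120 + 102), f(-4, -25)) + F = -160 - 251469/74276 = -12135629/74276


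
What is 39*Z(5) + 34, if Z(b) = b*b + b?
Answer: 1204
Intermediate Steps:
Z(b) = b + b**2 (Z(b) = b**2 + b = b + b**2)
39*Z(5) + 34 = 39*(5*(1 + 5)) + 34 = 39*(5*6) + 34 = 39*30 + 34 = 1170 + 34 = 1204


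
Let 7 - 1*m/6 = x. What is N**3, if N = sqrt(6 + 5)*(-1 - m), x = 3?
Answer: -171875*sqrt(11) ≈ -5.7005e+5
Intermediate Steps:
m = 24 (m = 42 - 6*3 = 42 - 18 = 24)
N = -25*sqrt(11) (N = sqrt(6 + 5)*(-1 - 1*24) = sqrt(11)*(-1 - 24) = sqrt(11)*(-25) = -25*sqrt(11) ≈ -82.916)
N**3 = (-25*sqrt(11))**3 = -171875*sqrt(11)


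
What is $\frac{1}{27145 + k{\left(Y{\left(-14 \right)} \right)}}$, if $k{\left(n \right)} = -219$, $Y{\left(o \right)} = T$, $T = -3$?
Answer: $\frac{1}{26926} \approx 3.7139 \cdot 10^{-5}$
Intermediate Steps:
$Y{\left(o \right)} = -3$
$\frac{1}{27145 + k{\left(Y{\left(-14 \right)} \right)}} = \frac{1}{27145 - 219} = \frac{1}{26926}$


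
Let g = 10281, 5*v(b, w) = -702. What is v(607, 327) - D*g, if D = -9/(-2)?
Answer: -464049/10 ≈ -46405.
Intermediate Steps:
v(b, w) = -702/5 (v(b, w) = (⅕)*(-702) = -702/5)
D = 9/2 (D = -9*(-½) = 9/2 ≈ 4.5000)
v(607, 327) - D*g = -702/5 - 9*10281/2 = -702/5 - 1*92529/2 = -702/5 - 92529/2 = -464049/10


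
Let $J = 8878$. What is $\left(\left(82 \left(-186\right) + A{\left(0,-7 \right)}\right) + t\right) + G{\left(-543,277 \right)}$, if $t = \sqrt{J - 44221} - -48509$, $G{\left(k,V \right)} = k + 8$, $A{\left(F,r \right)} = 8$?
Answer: $32730 + 3 i \sqrt{3927} \approx 32730.0 + 188.0 i$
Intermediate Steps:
$G{\left(k,V \right)} = 8 + k$
$t = 48509 + 3 i \sqrt{3927}$ ($t = \sqrt{8878 - 44221} - -48509 = \sqrt{-35343} + \left(-36034 + 84543\right) = 3 i \sqrt{3927} + 48509 = 48509 + 3 i \sqrt{3927} \approx 48509.0 + 188.0 i$)
$\left(\left(82 \left(-186\right) + A{\left(0,-7 \right)}\right) + t\right) + G{\left(-543,277 \right)} = \left(\left(82 \left(-186\right) + 8\right) + \left(48509 + 3 i \sqrt{3927}\right)\right) + \left(8 - 543\right) = \left(\left(-15252 + 8\right) + \left(48509 + 3 i \sqrt{3927}\right)\right) - 535 = \left(-15244 + \left(48509 + 3 i \sqrt{3927}\right)\right) - 535 = \left(33265 + 3 i \sqrt{3927}\right) - 535 = 32730 + 3 i \sqrt{3927}$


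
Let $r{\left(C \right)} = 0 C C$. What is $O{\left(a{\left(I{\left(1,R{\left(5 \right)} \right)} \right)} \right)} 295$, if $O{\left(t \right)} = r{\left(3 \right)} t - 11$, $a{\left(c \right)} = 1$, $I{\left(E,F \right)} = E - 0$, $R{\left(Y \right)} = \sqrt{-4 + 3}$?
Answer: $-3245$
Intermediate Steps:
$R{\left(Y \right)} = i$ ($R{\left(Y \right)} = \sqrt{-1} = i$)
$I{\left(E,F \right)} = E$ ($I{\left(E,F \right)} = E + 0 = E$)
$r{\left(C \right)} = 0$ ($r{\left(C \right)} = 0 C = 0$)
$O{\left(t \right)} = -11$ ($O{\left(t \right)} = 0 t - 11 = 0 - 11 = -11$)
$O{\left(a{\left(I{\left(1,R{\left(5 \right)} \right)} \right)} \right)} 295 = \left(-11\right) 295 = -3245$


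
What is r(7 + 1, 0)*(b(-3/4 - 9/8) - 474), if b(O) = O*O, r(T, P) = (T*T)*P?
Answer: 0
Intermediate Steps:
r(T, P) = P*T² (r(T, P) = T²*P = P*T²)
b(O) = O²
r(7 + 1, 0)*(b(-3/4 - 9/8) - 474) = (0*(7 + 1)²)*((-3/4 - 9/8)² - 474) = (0*8²)*((-3*¼ - 9*⅛)² - 474) = (0*64)*((-¾ - 9/8)² - 474) = 0*((-15/8)² - 474) = 0*(225/64 - 474) = 0*(-30111/64) = 0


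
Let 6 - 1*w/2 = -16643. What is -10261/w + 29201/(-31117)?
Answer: -1291626435/1036133866 ≈ -1.2466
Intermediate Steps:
w = 33298 (w = 12 - 2*(-16643) = 12 + 33286 = 33298)
-10261/w + 29201/(-31117) = -10261/33298 + 29201/(-31117) = -10261*1/33298 + 29201*(-1/31117) = -10261/33298 - 29201/31117 = -1291626435/1036133866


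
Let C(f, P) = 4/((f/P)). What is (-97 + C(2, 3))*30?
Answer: -2730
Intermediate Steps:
C(f, P) = 4*P/f (C(f, P) = 4*(P/f) = 4*P/f)
(-97 + C(2, 3))*30 = (-97 + 4*3/2)*30 = (-97 + 4*3*(1/2))*30 = (-97 + 6)*30 = -91*30 = -2730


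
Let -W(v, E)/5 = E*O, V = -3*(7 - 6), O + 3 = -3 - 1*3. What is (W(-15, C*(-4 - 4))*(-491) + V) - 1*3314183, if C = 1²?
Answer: -3137426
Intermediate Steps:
C = 1
O = -9 (O = -3 + (-3 - 1*3) = -3 + (-3 - 3) = -3 - 6 = -9)
V = -3 (V = -3*1 = -3)
W(v, E) = 45*E (W(v, E) = -5*E*(-9) = -(-45)*E = 45*E)
(W(-15, C*(-4 - 4))*(-491) + V) - 1*3314183 = ((45*(1*(-4 - 4)))*(-491) - 3) - 1*3314183 = ((45*(1*(-8)))*(-491) - 3) - 3314183 = ((45*(-8))*(-491) - 3) - 3314183 = (-360*(-491) - 3) - 3314183 = (176760 - 3) - 3314183 = 176757 - 3314183 = -3137426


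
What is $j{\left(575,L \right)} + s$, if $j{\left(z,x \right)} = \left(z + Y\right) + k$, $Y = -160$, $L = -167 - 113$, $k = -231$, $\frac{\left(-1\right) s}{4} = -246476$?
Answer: $986088$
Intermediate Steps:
$s = 985904$ ($s = \left(-4\right) \left(-246476\right) = 985904$)
$L = -280$
$j{\left(z,x \right)} = -391 + z$ ($j{\left(z,x \right)} = \left(z - 160\right) - 231 = \left(-160 + z\right) - 231 = -391 + z$)
$j{\left(575,L \right)} + s = \left(-391 + 575\right) + 985904 = 184 + 985904 = 986088$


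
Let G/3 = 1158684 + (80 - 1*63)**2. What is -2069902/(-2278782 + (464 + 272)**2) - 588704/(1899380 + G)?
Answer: 5052891288077/4669546862357 ≈ 1.0821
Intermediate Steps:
G = 3476919 (G = 3*(1158684 + (80 - 1*63)**2) = 3*(1158684 + (80 - 63)**2) = 3*(1158684 + 17**2) = 3*(1158684 + 289) = 3*1158973 = 3476919)
-2069902/(-2278782 + (464 + 272)**2) - 588704/(1899380 + G) = -2069902/(-2278782 + (464 + 272)**2) - 588704/(1899380 + 3476919) = -2069902/(-2278782 + 736**2) - 588704/5376299 = -2069902/(-2278782 + 541696) - 588704*1/5376299 = -2069902/(-1737086) - 588704/5376299 = -2069902*(-1/1737086) - 588704/5376299 = 1034951/868543 - 588704/5376299 = 5052891288077/4669546862357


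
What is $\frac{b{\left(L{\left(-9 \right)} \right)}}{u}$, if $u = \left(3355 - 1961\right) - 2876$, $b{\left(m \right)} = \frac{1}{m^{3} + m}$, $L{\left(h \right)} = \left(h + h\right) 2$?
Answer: $\frac{1}{69197544} \approx 1.4451 \cdot 10^{-8}$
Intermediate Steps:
$L{\left(h \right)} = 4 h$ ($L{\left(h \right)} = 2 h 2 = 4 h$)
$b{\left(m \right)} = \frac{1}{m + m^{3}}$
$u = -1482$ ($u = 1394 - 2876 = -1482$)
$\frac{b{\left(L{\left(-9 \right)} \right)}}{u} = \frac{1}{\left(4 \left(-9\right) + \left(4 \left(-9\right)\right)^{3}\right) \left(-1482\right)} = \frac{1}{-36 + \left(-36\right)^{3}} \left(- \frac{1}{1482}\right) = \frac{1}{-36 - 46656} \left(- \frac{1}{1482}\right) = \frac{1}{-46692} \left(- \frac{1}{1482}\right) = \left(- \frac{1}{46692}\right) \left(- \frac{1}{1482}\right) = \frac{1}{69197544}$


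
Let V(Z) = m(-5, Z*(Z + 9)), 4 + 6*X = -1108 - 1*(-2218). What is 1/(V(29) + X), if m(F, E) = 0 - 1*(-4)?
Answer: 3/565 ≈ 0.0053097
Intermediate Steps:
X = 553/3 (X = -⅔ + (-1108 - 1*(-2218))/6 = -⅔ + (-1108 + 2218)/6 = -⅔ + (⅙)*1110 = -⅔ + 185 = 553/3 ≈ 184.33)
m(F, E) = 4 (m(F, E) = 0 + 4 = 4)
V(Z) = 4
1/(V(29) + X) = 1/(4 + 553/3) = 1/(565/3) = 3/565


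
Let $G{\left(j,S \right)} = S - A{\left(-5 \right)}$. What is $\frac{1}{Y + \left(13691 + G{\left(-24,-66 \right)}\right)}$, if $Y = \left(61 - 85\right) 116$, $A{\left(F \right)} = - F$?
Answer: $\frac{1}{10836} \approx 9.2285 \cdot 10^{-5}$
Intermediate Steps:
$G{\left(j,S \right)} = -5 + S$ ($G{\left(j,S \right)} = S - \left(-1\right) \left(-5\right) = S - 5 = -5 + S$)
$Y = -2784$ ($Y = \left(-24\right) 116 = -2784$)
$\frac{1}{Y + \left(13691 + G{\left(-24,-66 \right)}\right)} = \frac{1}{-2784 + \left(13691 - 71\right)} = \frac{1}{-2784 + 13620} = \frac{1}{10836}$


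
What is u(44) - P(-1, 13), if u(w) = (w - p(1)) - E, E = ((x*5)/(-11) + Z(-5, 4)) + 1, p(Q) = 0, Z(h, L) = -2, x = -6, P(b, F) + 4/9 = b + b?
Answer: 4427/99 ≈ 44.717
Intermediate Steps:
P(b, F) = -4/9 + 2*b (P(b, F) = -4/9 + (b + b) = -4/9 + 2*b)
E = 19/11 (E = (-6*5/(-11) - 2) + 1 = (-30*(-1/11) - 2) + 1 = (30/11 - 2) + 1 = 8/11 + 1 = 19/11 ≈ 1.7273)
u(w) = -19/11 + w (u(w) = (w - 1*0) - 1*19/11 = (w + 0) - 19/11 = w - 19/11 = -19/11 + w)
u(44) - P(-1, 13) = (-19/11 + 44) - (-4/9 + 2*(-1)) = 465/11 - (-4/9 - 2) = 465/11 - 1*(-22/9) = 465/11 + 22/9 = 4427/99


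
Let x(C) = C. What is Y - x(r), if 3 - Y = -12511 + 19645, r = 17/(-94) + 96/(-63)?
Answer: -14073229/1974 ≈ -7129.3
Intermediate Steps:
r = -3365/1974 (r = 17*(-1/94) + 96*(-1/63) = -17/94 - 32/21 = -3365/1974 ≈ -1.7047)
Y = -7131 (Y = 3 - (-12511 + 19645) = 3 - 1*7134 = 3 - 7134 = -7131)
Y - x(r) = -7131 - 1*(-3365/1974) = -7131 + 3365/1974 = -14073229/1974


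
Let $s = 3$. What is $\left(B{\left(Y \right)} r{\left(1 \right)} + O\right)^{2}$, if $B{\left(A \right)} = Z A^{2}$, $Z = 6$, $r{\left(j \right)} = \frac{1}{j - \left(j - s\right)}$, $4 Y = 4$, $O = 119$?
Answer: $14641$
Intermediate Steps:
$Y = 1$ ($Y = \frac{1}{4} \cdot 4 = 1$)
$r{\left(j \right)} = \frac{1}{3}$ ($r{\left(j \right)} = \frac{1}{j - \left(-3 + j\right)} = \frac{1}{3}$)
$B{\left(A \right)} = 6 A^{2}$
$\left(B{\left(Y \right)} r{\left(1 \right)} + O\right)^{2} = \left(6 \cdot 1^{2} \cdot \frac{1}{3} + 119\right)^{2} = \left(6 \cdot 1 \cdot \frac{1}{3} + 119\right)^{2} = \left(6 \cdot \frac{1}{3} + 119\right)^{2} = \left(2 + 119\right)^{2} = 121^{2} = 14641$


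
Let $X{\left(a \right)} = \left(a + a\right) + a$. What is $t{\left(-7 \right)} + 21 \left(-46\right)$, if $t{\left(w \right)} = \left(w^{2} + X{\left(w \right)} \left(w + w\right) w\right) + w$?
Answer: $-2982$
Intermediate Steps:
$X{\left(a \right)} = 3 a$ ($X{\left(a \right)} = 2 a + a = 3 a$)
$t{\left(w \right)} = w + w^{2} + 6 w^{3}$ ($t{\left(w \right)} = \left(w^{2} + 3 w \left(w + w\right) w\right) + w = \left(w^{2} + 3 w 2 w w\right) + w = \left(w^{2} + 6 w^{2} w\right) + w = \left(w^{2} + 6 w^{3}\right) + w = w + w^{2} + 6 w^{3}$)
$t{\left(-7 \right)} + 21 \left(-46\right) = - 7 \left(1 - 7 + 6 \left(-7\right)^{2}\right) + 21 \left(-46\right) = - 7 \left(1 - 7 + 6 \cdot 49\right) - 966 = - 7 \left(1 - 7 + 294\right) - 966 = \left(-7\right) 288 - 966 = -2016 - 966 = -2982$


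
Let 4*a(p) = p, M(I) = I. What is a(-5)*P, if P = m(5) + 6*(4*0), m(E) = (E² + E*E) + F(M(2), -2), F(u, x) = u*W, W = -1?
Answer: -60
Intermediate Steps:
a(p) = p/4
F(u, x) = -u (F(u, x) = u*(-1) = -u)
m(E) = -2 + 2*E² (m(E) = (E² + E*E) - 1*2 = (E² + E²) - 2 = 2*E² - 2 = -2 + 2*E²)
P = 48 (P = (-2 + 2*5²) + 6*(4*0) = (-2 + 2*25) + 6*0 = (-2 + 50) + 0 = 48 + 0 = 48)
a(-5)*P = ((¼)*(-5))*48 = -5/4*48 = -60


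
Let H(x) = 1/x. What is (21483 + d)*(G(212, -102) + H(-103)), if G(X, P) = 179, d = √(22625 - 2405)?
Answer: 396060588/103 + 36872*√5055/103 ≈ 3.8707e+6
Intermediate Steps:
d = 2*√5055 (d = √20220 = 2*√5055 ≈ 142.20)
(21483 + d)*(G(212, -102) + H(-103)) = (21483 + 2*√5055)*(179 + 1/(-103)) = (21483 + 2*√5055)*(179 - 1/103) = (21483 + 2*√5055)*(18436/103) = 396060588/103 + 36872*√5055/103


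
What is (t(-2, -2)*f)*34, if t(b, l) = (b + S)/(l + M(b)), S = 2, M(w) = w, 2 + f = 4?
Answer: 0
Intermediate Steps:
f = 2 (f = -2 + 4 = 2)
t(b, l) = (2 + b)/(b + l) (t(b, l) = (b + 2)/(l + b) = (2 + b)/(b + l))
(t(-2, -2)*f)*34 = (((2 - 2)/(-2 - 2))*2)*34 = ((0/(-4))*2)*34 = (-¼*0*2)*34 = (0*2)*34 = 0*34 = 0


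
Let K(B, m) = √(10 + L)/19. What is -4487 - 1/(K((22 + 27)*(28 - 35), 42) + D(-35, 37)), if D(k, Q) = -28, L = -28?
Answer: -634999673/141521 + 57*I*√2/283042 ≈ -4487.0 + 0.0002848*I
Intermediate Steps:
K(B, m) = 3*I*√2/19 (K(B, m) = √(10 - 28)/19 = √(-18)*(1/19) = (3*I*√2)*(1/19) = 3*I*√2/19)
-4487 - 1/(K((22 + 27)*(28 - 35), 42) + D(-35, 37)) = -4487 - 1/(3*I*√2/19 - 28) = -4487 - 1/(-28 + 3*I*√2/19)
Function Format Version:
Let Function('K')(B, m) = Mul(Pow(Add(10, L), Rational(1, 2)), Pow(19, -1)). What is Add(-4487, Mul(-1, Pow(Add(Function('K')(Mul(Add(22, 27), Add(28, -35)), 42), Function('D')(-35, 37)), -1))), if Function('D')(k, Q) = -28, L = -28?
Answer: Add(Rational(-634999673, 141521), Mul(Rational(57, 283042), I, Pow(2, Rational(1, 2)))) ≈ Add(-4487.0, Mul(0.00028480, I))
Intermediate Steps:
Function('K')(B, m) = Mul(Rational(3, 19), I, Pow(2, Rational(1, 2))) (Function('K')(B, m) = Mul(Pow(Add(10, -28), Rational(1, 2)), Pow(19, -1)) = Mul(Pow(-18, Rational(1, 2)), Rational(1, 19)) = Mul(Mul(3, I, Pow(2, Rational(1, 2))), Rational(1, 19)) = Mul(Rational(3, 19), I, Pow(2, Rational(1, 2))))
Add(-4487, Mul(-1, Pow(Add(Function('K')(Mul(Add(22, 27), Add(28, -35)), 42), Function('D')(-35, 37)), -1))) = Add(-4487, Mul(-1, Pow(Add(Mul(Rational(3, 19), I, Pow(2, Rational(1, 2))), -28), -1))) = Add(-4487, Mul(-1, Pow(Add(-28, Mul(Rational(3, 19), I, Pow(2, Rational(1, 2)))), -1)))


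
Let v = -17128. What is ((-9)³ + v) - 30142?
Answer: -47999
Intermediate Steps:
((-9)³ + v) - 30142 = ((-9)³ - 17128) - 30142 = (-729 - 17128) - 30142 = -17857 - 30142 = -47999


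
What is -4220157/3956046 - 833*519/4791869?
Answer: -7310915000825/6318951396658 ≈ -1.1570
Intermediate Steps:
-4220157/3956046 - 833*519/4791869 = -4220157*1/3956046 - 432327*1/4791869 = -1406719/1318682 - 432327/4791869 = -7310915000825/6318951396658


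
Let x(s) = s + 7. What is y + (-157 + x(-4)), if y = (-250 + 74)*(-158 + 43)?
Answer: 20086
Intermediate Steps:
x(s) = 7 + s
y = 20240 (y = -176*(-115) = 20240)
y + (-157 + x(-4)) = 20240 + (-157 + (7 - 4)) = 20240 + (-157 + 3) = 20240 - 154 = 20086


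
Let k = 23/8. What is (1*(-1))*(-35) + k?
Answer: 303/8 ≈ 37.875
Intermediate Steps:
k = 23/8 (k = 23*(1/8) = 23/8 ≈ 2.8750)
(1*(-1))*(-35) + k = (1*(-1))*(-35) + 23/8 = -1*(-35) + 23/8 = 35 + 23/8 = 303/8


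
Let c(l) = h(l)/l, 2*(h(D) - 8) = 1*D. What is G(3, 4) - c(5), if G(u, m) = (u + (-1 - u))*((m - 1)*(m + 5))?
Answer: -291/10 ≈ -29.100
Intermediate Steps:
h(D) = 8 + D/2 (h(D) = 8 + (1*D)/2 = 8 + D/2)
c(l) = (8 + l/2)/l
G(u, m) = -(-1 + m)*(5 + m)
G(3, 4) - c(5) = (5 - 1*4**2 - 4*4) - (16 + 5)/(2*5) = (5 - 1*16 - 16) - 21/(2*5) = (5 - 16 - 16) - 1*21/10 = -27 - 21/10 = -291/10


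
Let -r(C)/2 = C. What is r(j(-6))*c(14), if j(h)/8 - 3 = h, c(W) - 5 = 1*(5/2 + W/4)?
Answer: 528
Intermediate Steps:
c(W) = 15/2 + W/4 (c(W) = 5 + 1*(5/2 + W/4) = 5 + (5/2 + W/4) = 15/2 + W/4)
j(h) = 24 + 8*h
r(C) = -2*C
r(j(-6))*c(14) = (-2*(24 + 8*(-6)))*(15/2 + (1/4)*14) = (-2*(24 - 48))*(15/2 + 7/2) = -2*(-24)*11 = 48*11 = 528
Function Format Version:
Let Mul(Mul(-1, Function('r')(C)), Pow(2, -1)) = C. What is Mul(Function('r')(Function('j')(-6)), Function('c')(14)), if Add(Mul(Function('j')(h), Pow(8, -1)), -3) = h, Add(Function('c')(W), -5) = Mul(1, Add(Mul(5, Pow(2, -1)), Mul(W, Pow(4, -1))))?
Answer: 528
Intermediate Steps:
Function('c')(W) = Add(Rational(15, 2), Mul(Rational(1, 4), W)) (Function('c')(W) = Add(5, Mul(1, Add(Mul(5, Pow(2, -1)), Mul(W, Pow(4, -1))))) = Add(5, Mul(1, Add(Mul(5, Rational(1, 2)), Mul(W, Rational(1, 4))))) = Add(5, Mul(1, Add(Rational(5, 2), Mul(Rational(1, 4), W)))) = Add(5, Add(Rational(5, 2), Mul(Rational(1, 4), W))) = Add(Rational(15, 2), Mul(Rational(1, 4), W)))
Function('j')(h) = Add(24, Mul(8, h))
Function('r')(C) = Mul(-2, C)
Mul(Function('r')(Function('j')(-6)), Function('c')(14)) = Mul(Mul(-2, Add(24, Mul(8, -6))), Add(Rational(15, 2), Mul(Rational(1, 4), 14))) = Mul(Mul(-2, Add(24, -48)), Add(Rational(15, 2), Rational(7, 2))) = Mul(Mul(-2, -24), 11) = Mul(48, 11) = 528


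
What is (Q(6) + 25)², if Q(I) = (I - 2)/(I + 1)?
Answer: 32041/49 ≈ 653.90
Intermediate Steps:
Q(I) = (-2 + I)/(1 + I)
(Q(6) + 25)² = ((-2 + 6)/(1 + 6) + 25)² = (4/7 + 25)² = (179/7)² = 32041/49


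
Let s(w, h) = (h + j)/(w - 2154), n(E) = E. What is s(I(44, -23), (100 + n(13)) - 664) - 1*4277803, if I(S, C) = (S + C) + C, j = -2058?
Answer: -9222940659/2156 ≈ -4.2778e+6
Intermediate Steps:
I(S, C) = S + 2*C (I(S, C) = (C + S) + C = S + 2*C)
s(w, h) = (-2058 + h)/(-2154 + w) (s(w, h) = (h - 2058)/(w - 2154) = (-2058 + h)/(-2154 + w))
s(I(44, -23), (100 + n(13)) - 664) - 1*4277803 = (-2058 + ((100 + 13) - 664))/(-2154 + (44 + 2*(-23))) - 1*4277803 = (-2058 + (113 - 664))/(-2154 + (44 - 46)) - 4277803 = (-2058 - 551)/(-2154 - 2) - 4277803 = -2609/(-2156) - 4277803 = -1/2156*(-2609) - 4277803 = 2609/2156 - 4277803 = -9222940659/2156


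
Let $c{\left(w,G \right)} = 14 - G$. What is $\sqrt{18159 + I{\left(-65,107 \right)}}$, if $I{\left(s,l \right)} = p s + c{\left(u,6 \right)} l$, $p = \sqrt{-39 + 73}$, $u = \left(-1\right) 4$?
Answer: $\sqrt{19015 - 65 \sqrt{34}} \approx 136.51$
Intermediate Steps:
$u = -4$
$p = \sqrt{34} \approx 5.8309$
$I{\left(s,l \right)} = 8 l + s \sqrt{34}$ ($I{\left(s,l \right)} = \sqrt{34} s + \left(14 - 6\right) l = s \sqrt{34} + \left(14 - 6\right) l = s \sqrt{34} + 8 l = 8 l + s \sqrt{34}$)
$\sqrt{18159 + I{\left(-65,107 \right)}} = \sqrt{18159 + \left(8 \cdot 107 - 65 \sqrt{34}\right)} = \sqrt{18159 + \left(856 - 65 \sqrt{34}\right)} = \sqrt{19015 - 65 \sqrt{34}}$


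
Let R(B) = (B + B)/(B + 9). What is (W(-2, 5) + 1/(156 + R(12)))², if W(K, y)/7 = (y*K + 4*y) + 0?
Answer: 5930078049/1210000 ≈ 4900.9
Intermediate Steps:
W(K, y) = 28*y + 7*K*y (W(K, y) = 7*((y*K + 4*y) + 0) = 7*((K*y + 4*y) + 0) = 7*((4*y + K*y) + 0) = 7*(4*y + K*y) = 28*y + 7*K*y)
R(B) = 2*B/(9 + B) (R(B) = (2*B)/(9 + B) = 2*B/(9 + B))
(W(-2, 5) + 1/(156 + R(12)))² = (7*5*(4 - 2) + 1/(156 + 2*12/(9 + 12)))² = (7*5*2 + 1/(156 + 2*12/21))² = (70 + 1/(156 + 2*12*(1/21)))² = (70 + 1/(156 + 8/7))² = (70 + 1/(1100/7))² = (70 + 7/1100)² = (77007/1100)² = 5930078049/1210000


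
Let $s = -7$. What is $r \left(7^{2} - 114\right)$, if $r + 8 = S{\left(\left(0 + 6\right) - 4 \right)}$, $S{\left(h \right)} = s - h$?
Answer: $1105$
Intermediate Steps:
$S{\left(h \right)} = -7 - h$
$r = -17$ ($r = -8 - 9 = -17$)
$r \left(7^{2} - 114\right) = - 17 \left(7^{2} - 114\right) = - 17 \left(49 - 114\right) = \left(-17\right) \left(-65\right) = 1105$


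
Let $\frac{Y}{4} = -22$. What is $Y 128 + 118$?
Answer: $-11146$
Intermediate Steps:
$Y = -88$ ($Y = 4 \left(-22\right) = -88$)
$Y 128 + 118 = \left(-88\right) 128 + 118 = -11264 + 118 = -11146$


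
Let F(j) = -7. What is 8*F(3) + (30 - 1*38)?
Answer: -64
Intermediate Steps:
8*F(3) + (30 - 1*38) = 8*(-7) + (30 - 1*38) = -56 + (30 - 38) = -56 - 8 = -64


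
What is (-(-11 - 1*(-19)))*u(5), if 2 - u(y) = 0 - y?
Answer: -56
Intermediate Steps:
u(y) = 2 + y (u(y) = 2 - (0 - y) = 2 - (-1)*y = 2 + y)
(-(-11 - 1*(-19)))*u(5) = (-(-11 - 1*(-19)))*(2 + 5) = -(-11 + 19)*7 = -1*8*7 = -8*7 = -56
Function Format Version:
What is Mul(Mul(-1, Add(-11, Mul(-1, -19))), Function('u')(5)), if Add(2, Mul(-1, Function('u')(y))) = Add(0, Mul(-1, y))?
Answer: -56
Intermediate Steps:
Function('u')(y) = Add(2, y) (Function('u')(y) = Add(2, Mul(-1, Add(0, Mul(-1, y)))) = Add(2, Mul(-1, Mul(-1, y))) = Add(2, y))
Mul(Mul(-1, Add(-11, Mul(-1, -19))), Function('u')(5)) = Mul(Mul(-1, Add(-11, Mul(-1, -19))), Add(2, 5)) = Mul(Mul(-1, Add(-11, 19)), 7) = Mul(Mul(-1, 8), 7) = Mul(-8, 7) = -56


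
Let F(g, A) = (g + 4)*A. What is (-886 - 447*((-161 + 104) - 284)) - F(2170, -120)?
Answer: 412421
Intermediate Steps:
F(g, A) = A*(4 + g) (F(g, A) = (4 + g)*A = A*(4 + g))
(-886 - 447*((-161 + 104) - 284)) - F(2170, -120) = (-886 - 447*((-161 + 104) - 284)) - (-120)*(4 + 2170) = (-886 - 447*(-57 - 284)) - (-120)*2174 = (-886 - 447*(-341)) - 1*(-260880) = (-886 + 152427) + 260880 = 151541 + 260880 = 412421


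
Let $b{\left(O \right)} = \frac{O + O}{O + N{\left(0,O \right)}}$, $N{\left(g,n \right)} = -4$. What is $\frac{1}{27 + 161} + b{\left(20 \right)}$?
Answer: $\frac{471}{188} \approx 2.5053$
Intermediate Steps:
$b{\left(O \right)} = \frac{2 O}{-4 + O}$ ($b{\left(O \right)} = \frac{O + O}{O - 4} = \frac{2 O}{-4 + O}$)
$\frac{1}{27 + 161} + b{\left(20 \right)} = \frac{1}{27 + 161} + 2 \cdot 20 \frac{1}{-4 + 20} = \frac{1}{188} + 2 \cdot 20 \cdot \frac{1}{16} = \frac{1}{188} + \frac{5}{2} = \frac{471}{188}$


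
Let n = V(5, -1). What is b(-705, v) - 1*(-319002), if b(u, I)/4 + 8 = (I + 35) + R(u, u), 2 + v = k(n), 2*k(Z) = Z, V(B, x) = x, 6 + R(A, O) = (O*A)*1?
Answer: 2307176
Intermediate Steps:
R(A, O) = -6 + A*O (R(A, O) = -6 + (O*A)*1 = -6 + (A*O)*1 = -6 + A*O)
n = -1
k(Z) = Z/2
v = -5/2 (v = -2 + (1/2)*(-1) = -2 - 1/2 = -5/2 ≈ -2.5000)
b(u, I) = 84 + 4*I + 4*u**2 (b(u, I) = -32 + 4*((I + 35) + (-6 + u*u)) = -32 + 4*((35 + I) + (-6 + u**2)) = -32 + 4*(29 + I + u**2) = -32 + (116 + 4*I + 4*u**2) = 84 + 4*I + 4*u**2)
b(-705, v) - 1*(-319002) = (84 + 4*(-5/2) + 4*(-705)**2) - 1*(-319002) = (84 - 10 + 4*497025) + 319002 = (84 - 10 + 1988100) + 319002 = 1988174 + 319002 = 2307176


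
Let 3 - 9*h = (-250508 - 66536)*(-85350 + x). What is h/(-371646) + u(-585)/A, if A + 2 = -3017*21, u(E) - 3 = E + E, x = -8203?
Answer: 1879258284946049/211924070226 ≈ 8867.6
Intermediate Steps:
u(E) = 3 + 2*E (u(E) = 3 + (E + E) = 3 + 2*E)
h = -29660417329/9 (h = ⅓ - (-250508 - 66536)*(-85350 - 8203)/9 = ⅓ - (-317044)*(-93553)/9 = ⅓ - ⅑*29660417332 = ⅓ - 29660417332/9 = -29660417329/9 ≈ -3.2956e+9)
A = -63359 (A = -2 - 3017*21 = -2 - 63357 = -63359)
h/(-371646) + u(-585)/A = -29660417329/9/(-371646) + (3 + 2*(-585))/(-63359) = -29660417329/9*(-1/371646) + (3 - 1170)*(-1/63359) = 29660417329/3344814 - 1167*(-1/63359) = 29660417329/3344814 + 1167/63359 = 1879258284946049/211924070226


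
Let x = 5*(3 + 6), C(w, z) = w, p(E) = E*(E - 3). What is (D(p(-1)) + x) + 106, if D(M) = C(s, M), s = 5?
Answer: 156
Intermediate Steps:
p(E) = E*(-3 + E)
D(M) = 5
x = 45 (x = 5*9 = 45)
(D(p(-1)) + x) + 106 = (5 + 45) + 106 = 50 + 106 = 156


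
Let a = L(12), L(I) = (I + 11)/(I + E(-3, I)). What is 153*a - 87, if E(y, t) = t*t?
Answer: -3351/52 ≈ -64.442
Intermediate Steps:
E(y, t) = t**2
L(I) = (11 + I)/(I + I**2) (L(I) = (I + 11)/(I + I**2) = (11 + I)/(I + I**2))
a = 23/156 (a = (11 + 12)/(12*(1 + 12)) = (1/12)*23/13 = (1/12)*(1/13)*23 = 23/156 ≈ 0.14744)
153*a - 87 = 153*(23/156) - 87 = 1173/52 - 87 = -3351/52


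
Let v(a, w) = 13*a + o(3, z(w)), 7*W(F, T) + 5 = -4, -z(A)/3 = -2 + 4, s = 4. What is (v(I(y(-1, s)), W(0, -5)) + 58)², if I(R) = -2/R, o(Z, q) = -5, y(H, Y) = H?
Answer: 6241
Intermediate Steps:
z(A) = -6 (z(A) = -3*(-2 + 4) = -3*2 = -6)
W(F, T) = -9/7 (W(F, T) = -5/7 + (⅐)*(-4) = -5/7 - 4/7 = -9/7)
v(a, w) = -5 + 13*a (v(a, w) = 13*a - 5 = -5 + 13*a)
(v(I(y(-1, s)), W(0, -5)) + 58)² = ((-5 + 13*(-2/(-1))) + 58)² = ((-5 + 13*(-2*(-1))) + 58)² = ((-5 + 13*2) + 58)² = ((-5 + 26) + 58)² = (21 + 58)² = 79² = 6241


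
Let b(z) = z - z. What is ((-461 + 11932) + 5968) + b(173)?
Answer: 17439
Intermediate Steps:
b(z) = 0
((-461 + 11932) + 5968) + b(173) = ((-461 + 11932) + 5968) + 0 = (11471 + 5968) + 0 = 17439 + 0 = 17439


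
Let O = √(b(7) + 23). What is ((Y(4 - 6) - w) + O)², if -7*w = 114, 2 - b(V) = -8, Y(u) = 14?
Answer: 46561/49 + 424*√33/7 ≈ 1298.2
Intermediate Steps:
b(V) = 10 (b(V) = 2 - 1*(-8) = 2 + 8 = 10)
w = -114/7 (w = -⅐*114 = -114/7 ≈ -16.286)
O = √33 (O = √(10 + 23) = √33 ≈ 5.7446)
((Y(4 - 6) - w) + O)² = ((14 - 1*(-114/7)) + √33)² = ((14 + 114/7) + √33)² = (212/7 + √33)²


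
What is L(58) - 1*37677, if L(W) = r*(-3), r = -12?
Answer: -37641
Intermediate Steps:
L(W) = 36 (L(W) = -12*(-3) = 36)
L(58) - 1*37677 = 36 - 1*37677 = 36 - 37677 = -37641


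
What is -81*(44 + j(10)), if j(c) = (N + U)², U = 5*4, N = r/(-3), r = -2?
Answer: -38160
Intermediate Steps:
N = ⅔ (N = -2/(-3) = -2*(-⅓) = ⅔ ≈ 0.66667)
U = 20
j(c) = 3844/9 (j(c) = (⅔ + 20)² = (62/3)² = 3844/9)
-81*(44 + j(10)) = -81*(44 + 3844/9) = -81*4240/9 = -38160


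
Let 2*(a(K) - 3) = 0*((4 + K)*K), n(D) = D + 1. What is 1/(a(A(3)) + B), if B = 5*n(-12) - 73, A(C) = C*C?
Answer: -1/125 ≈ -0.0080000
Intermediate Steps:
n(D) = 1 + D
A(C) = C²
a(K) = 3 (a(K) = 3 + (0*((4 + K)*K))/2 = 3 + (0*(K*(4 + K)))/2 = 3 + (½)*0 = 3 + 0 = 3)
B = -128 (B = 5*(1 - 12) - 73 = 5*(-11) - 73 = -55 - 73 = -128)
1/(a(A(3)) + B) = 1/(3 - 128) = 1/(-125) = -1/125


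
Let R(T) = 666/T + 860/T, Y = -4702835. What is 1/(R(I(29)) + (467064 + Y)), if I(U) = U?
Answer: -29/122835833 ≈ -2.3609e-7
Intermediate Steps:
R(T) = 1526/T
1/(R(I(29)) + (467064 + Y)) = 1/(1526/29 + (467064 - 4702835)) = 1/(1526*(1/29) - 4235771) = 1/(1526/29 - 4235771) = 1/(-122835833/29) = -29/122835833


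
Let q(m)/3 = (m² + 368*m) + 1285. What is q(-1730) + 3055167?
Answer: 10127802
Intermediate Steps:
q(m) = 3855 + 3*m² + 1104*m (q(m) = 3*((m² + 368*m) + 1285) = 3*(1285 + m² + 368*m) = 3855 + 3*m² + 1104*m)
q(-1730) + 3055167 = (3855 + 3*(-1730)² + 1104*(-1730)) + 3055167 = (3855 + 3*2992900 - 1909920) + 3055167 = (3855 + 8978700 - 1909920) + 3055167 = 7072635 + 3055167 = 10127802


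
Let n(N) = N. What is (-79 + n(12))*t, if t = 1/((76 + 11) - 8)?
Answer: -67/79 ≈ -0.84810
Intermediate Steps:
t = 1/79 (t = 1/(87 - 8) = 1/79 ≈ 0.012658)
(-79 + n(12))*t = (-79 + 12)*(1/79) = -67*1/79 = -67/79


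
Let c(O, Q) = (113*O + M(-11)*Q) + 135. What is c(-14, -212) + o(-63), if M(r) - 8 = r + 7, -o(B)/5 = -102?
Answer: -1785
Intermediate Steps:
o(B) = 510 (o(B) = -5*(-102) = 510)
M(r) = 15 + r (M(r) = 8 + (r + 7) = 8 + (7 + r) = 15 + r)
c(O, Q) = 135 + 4*Q + 113*O (c(O, Q) = (113*O + (15 - 11)*Q) + 135 = (113*O + 4*Q) + 135 = (4*Q + 113*O) + 135 = 135 + 4*Q + 113*O)
c(-14, -212) + o(-63) = (135 + 4*(-212) + 113*(-14)) + 510 = (135 - 848 - 1582) + 510 = -2295 + 510 = -1785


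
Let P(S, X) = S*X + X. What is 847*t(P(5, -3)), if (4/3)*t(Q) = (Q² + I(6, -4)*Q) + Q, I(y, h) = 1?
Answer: 182952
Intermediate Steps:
P(S, X) = X + S*X
t(Q) = 3*Q/2 + 3*Q²/4 (t(Q) = 3*((Q² + 1*Q) + Q)/4 = 3*((Q² + Q) + Q)/4 = 3*((Q + Q²) + Q)/4 = 3*(Q² + 2*Q)/4 = 3*Q/2 + 3*Q²/4)
847*t(P(5, -3)) = 847*(3*(-3*(1 + 5))*(2 - 3*(1 + 5))/4) = 847*(3*(-3*6)*(2 - 3*6)/4) = 847*((¾)*(-18)*(2 - 18)) = 847*((¾)*(-18)*(-16)) = 847*216 = 182952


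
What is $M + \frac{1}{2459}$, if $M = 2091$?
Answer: $\frac{5141770}{2459} \approx 2091.0$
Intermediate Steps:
$M + \frac{1}{2459} = 2091 + \frac{1}{2459} = \frac{5141770}{2459}$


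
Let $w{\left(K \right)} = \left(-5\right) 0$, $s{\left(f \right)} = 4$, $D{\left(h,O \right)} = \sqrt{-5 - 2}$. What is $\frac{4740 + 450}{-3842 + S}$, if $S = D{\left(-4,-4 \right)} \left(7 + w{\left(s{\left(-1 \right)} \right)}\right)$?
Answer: $- \frac{19939980}{14761307} - \frac{36330 i \sqrt{7}}{14761307} \approx -1.3508 - 0.0065116 i$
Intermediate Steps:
$D{\left(h,O \right)} = i \sqrt{7}$ ($D{\left(h,O \right)} = \sqrt{-7} = i \sqrt{7}$)
$w{\left(K \right)} = 0$
$S = 7 i \sqrt{7}$ ($S = i \sqrt{7} \left(7 + 0\right) = i \sqrt{7} \cdot 7 = 7 i \sqrt{7} \approx 18.52 i$)
$\frac{4740 + 450}{-3842 + S} = \frac{4740 + 450}{-3842 + 7 i \sqrt{7}} = \frac{5190}{-3842 + 7 i \sqrt{7}}$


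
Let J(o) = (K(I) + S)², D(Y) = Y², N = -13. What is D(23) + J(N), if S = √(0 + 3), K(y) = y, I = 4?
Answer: 548 + 8*√3 ≈ 561.86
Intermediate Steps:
S = √3 ≈ 1.7320
J(o) = (4 + √3)²
D(23) + J(N) = 23² + (4 + √3)² = 529 + (4 + √3)²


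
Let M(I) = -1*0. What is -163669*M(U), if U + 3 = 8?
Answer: 0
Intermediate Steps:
U = 5 (U = -3 + 8 = 5)
M(I) = 0
-163669*M(U) = -163669*0 = 0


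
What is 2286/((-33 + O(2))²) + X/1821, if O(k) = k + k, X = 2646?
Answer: 2129364/510487 ≈ 4.1712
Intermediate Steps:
O(k) = 2*k
2286/((-33 + O(2))²) + X/1821 = 2286/((-33 + 2*2)²) + 2646/1821 = 2286/((-33 + 4)²) + 2646*(1/1821) = 2286/((-29)²) + 882/607 = 2286/841 + 882/607 = 2129364/510487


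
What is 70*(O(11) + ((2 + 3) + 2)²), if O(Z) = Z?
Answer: 4200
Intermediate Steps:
70*(O(11) + ((2 + 3) + 2)²) = 70*(11 + ((2 + 3) + 2)²) = 70*(11 + (5 + 2)²) = 70*(11 + 7²) = 70*(11 + 49) = 70*60 = 4200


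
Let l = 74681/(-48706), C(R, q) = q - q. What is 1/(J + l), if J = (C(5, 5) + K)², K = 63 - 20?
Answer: 48706/89982713 ≈ 0.00054128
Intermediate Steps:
K = 43
C(R, q) = 0
l = -74681/48706 (l = 74681*(-1/48706) = -74681/48706 ≈ -1.5333)
J = 1849 (J = (0 + 43)² = 43² = 1849)
1/(J + l) = 1/(1849 - 74681/48706) = 1/(89982713/48706) = 48706/89982713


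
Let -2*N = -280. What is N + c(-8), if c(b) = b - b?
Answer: 140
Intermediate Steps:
c(b) = 0
N = 140 (N = -½*(-280) = 140)
N + c(-8) = 140 + 0 = 140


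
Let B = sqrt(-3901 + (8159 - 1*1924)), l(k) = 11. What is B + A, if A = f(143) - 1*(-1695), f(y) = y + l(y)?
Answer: 1849 + sqrt(2334) ≈ 1897.3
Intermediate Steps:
f(y) = 11 + y (f(y) = y + 11 = 11 + y)
A = 1849 (A = (11 + 143) - 1*(-1695) = 154 + 1695 = 1849)
B = sqrt(2334) (B = sqrt(-3901 + (8159 - 1924)) = sqrt(-3901 + 6235) = sqrt(2334) ≈ 48.311)
B + A = sqrt(2334) + 1849 = 1849 + sqrt(2334)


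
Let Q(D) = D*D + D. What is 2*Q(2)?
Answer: 12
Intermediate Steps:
Q(D) = D + D**2 (Q(D) = D**2 + D = D + D**2)
2*Q(2) = 2*(2*(1 + 2)) = 2*(2*3) = 2*6 = 12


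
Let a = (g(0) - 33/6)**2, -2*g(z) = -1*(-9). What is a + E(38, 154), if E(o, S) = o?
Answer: 138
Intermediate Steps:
g(z) = -9/2 (g(z) = -(-1)*(-9)/2 = -1/2*9 = -9/2)
a = 100 (a = (-9/2 - 33/6)**2 = (-9/2 - 33*1/6)**2 = (-9/2 - 11/2)**2 = (-10)**2 = 100)
a + E(38, 154) = 100 + 38 = 138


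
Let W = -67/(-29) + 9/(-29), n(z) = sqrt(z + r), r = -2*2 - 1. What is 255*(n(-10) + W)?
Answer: 510 + 255*I*sqrt(15) ≈ 510.0 + 987.61*I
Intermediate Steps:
r = -5 (r = -4 - 1 = -5)
n(z) = sqrt(-5 + z) (n(z) = sqrt(z - 5) = sqrt(-5 + z))
W = 2 (W = -67*(-1/29) + 9*(-1/29) = 67/29 - 9/29 = 2)
255*(n(-10) + W) = 255*(sqrt(-5 - 10) + 2) = 255*(sqrt(-15) + 2) = 255*(I*sqrt(15) + 2) = 255*(2 + I*sqrt(15)) = 510 + 255*I*sqrt(15)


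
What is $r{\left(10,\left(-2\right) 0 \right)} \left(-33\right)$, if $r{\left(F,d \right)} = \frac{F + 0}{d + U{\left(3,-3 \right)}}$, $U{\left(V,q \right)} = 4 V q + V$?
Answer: $10$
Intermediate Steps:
$U{\left(V,q \right)} = V + 4 V q$ ($U{\left(V,q \right)} = 4 V q + V = V + 4 V q$)
$r{\left(F,d \right)} = \frac{F}{-33 + d}$ ($r{\left(F,d \right)} = \frac{F + 0}{d + 3 \left(1 + 4 \left(-3\right)\right)} = \frac{F}{d + 3 \left(1 - 12\right)} = \frac{F}{d + 3 \left(-11\right)} = \frac{F}{d - 33} = \frac{F}{-33 + d}$)
$r{\left(10,\left(-2\right) 0 \right)} \left(-33\right) = \frac{10}{-33 - 0} \left(-33\right) = \frac{10}{-33 + 0} \left(-33\right) = \frac{10}{-33} \left(-33\right) = 10 \left(- \frac{1}{33}\right) \left(-33\right) = \left(- \frac{10}{33}\right) \left(-33\right) = 10$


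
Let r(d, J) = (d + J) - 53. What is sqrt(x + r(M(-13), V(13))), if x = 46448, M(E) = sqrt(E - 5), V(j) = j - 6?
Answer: sqrt(46402 + 3*I*sqrt(2)) ≈ 215.41 + 0.0098*I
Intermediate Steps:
V(j) = -6 + j
M(E) = sqrt(-5 + E)
r(d, J) = -53 + J + d (r(d, J) = (J + d) - 53 = -53 + J + d)
sqrt(x + r(M(-13), V(13))) = sqrt(46448 + (-53 + (-6 + 13) + sqrt(-5 - 13))) = sqrt(46448 + (-53 + 7 + sqrt(-18))) = sqrt(46448 + (-53 + 7 + 3*I*sqrt(2))) = sqrt(46448 + (-46 + 3*I*sqrt(2))) = sqrt(46402 + 3*I*sqrt(2))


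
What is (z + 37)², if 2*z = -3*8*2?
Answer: 169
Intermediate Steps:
z = -24 (z = (-3*8*2)/2 = (-24*2)/2 = (½)*(-48) = -24)
(z + 37)² = (-24 + 37)² = 13² = 169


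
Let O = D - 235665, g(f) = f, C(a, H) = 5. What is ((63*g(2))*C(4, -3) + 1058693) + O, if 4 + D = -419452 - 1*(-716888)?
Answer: 1121090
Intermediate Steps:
D = 297432 (D = -4 + (-419452 - 1*(-716888)) = -4 + (-419452 + 716888) = -4 + 297436 = 297432)
O = 61767 (O = 297432 - 235665 = 61767)
((63*g(2))*C(4, -3) + 1058693) + O = ((63*2)*5 + 1058693) + 61767 = (126*5 + 1058693) + 61767 = (630 + 1058693) + 61767 = 1059323 + 61767 = 1121090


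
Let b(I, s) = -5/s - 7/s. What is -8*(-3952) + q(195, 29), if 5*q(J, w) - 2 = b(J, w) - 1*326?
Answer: 4574912/145 ≈ 31551.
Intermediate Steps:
b(I, s) = -12/s
q(J, w) = -324/5 - 12/(5*w) (q(J, w) = ⅖ + (-12/w - 1*326)/5 = ⅖ + (-12/w - 326)/5 = ⅖ + (-326 - 12/w)/5 = ⅖ + (-326/5 - 12/(5*w)) = -324/5 - 12/(5*w))
-8*(-3952) + q(195, 29) = -8*(-3952) + (12/5)*(-1 - 27*29)/29 = 31616 + (12/5)*(1/29)*(-1 - 783) = 31616 + (12/5)*(1/29)*(-784) = 31616 - 9408/145 = 4574912/145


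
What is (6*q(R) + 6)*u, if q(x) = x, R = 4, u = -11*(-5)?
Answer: 1650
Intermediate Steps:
u = 55
(6*q(R) + 6)*u = (6*4 + 6)*55 = (24 + 6)*55 = 30*55 = 1650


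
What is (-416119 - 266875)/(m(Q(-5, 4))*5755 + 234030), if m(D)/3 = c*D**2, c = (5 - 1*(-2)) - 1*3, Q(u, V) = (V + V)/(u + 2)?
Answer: -1024491/1087685 ≈ -0.94190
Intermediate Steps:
Q(u, V) = 2*V/(2 + u) (Q(u, V) = (2*V)/(2 + u) = 2*V/(2 + u))
c = 4 (c = (5 + 2) - 3 = 7 - 3 = 4)
m(D) = 12*D**2 (m(D) = 3*(4*D**2) = 12*D**2)
(-416119 - 266875)/(m(Q(-5, 4))*5755 + 234030) = (-416119 - 266875)/((12*(2*4/(2 - 5))**2)*5755 + 234030) = -682994/((12*(2*4/(-3))**2)*5755 + 234030) = -682994/((12*(2*4*(-1/3))**2)*5755 + 234030) = -682994/((12*(-8/3)**2)*5755 + 234030) = -682994/((12*(64/9))*5755 + 234030) = -682994/((256/3)*5755 + 234030) = -682994/(1473280/3 + 234030) = -682994/2175370/3 = -682994*3/2175370 = -1024491/1087685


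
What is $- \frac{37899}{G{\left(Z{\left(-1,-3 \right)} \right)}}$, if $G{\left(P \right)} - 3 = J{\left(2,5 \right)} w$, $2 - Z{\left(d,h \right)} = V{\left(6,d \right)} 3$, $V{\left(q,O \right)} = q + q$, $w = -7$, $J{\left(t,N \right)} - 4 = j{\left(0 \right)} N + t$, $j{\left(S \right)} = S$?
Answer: $\frac{12633}{13} \approx 971.77$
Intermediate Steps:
$J{\left(t,N \right)} = 4 + t$ ($J{\left(t,N \right)} = 4 + \left(0 N + t\right) = 4 + \left(0 + t\right) = 4 + t$)
$V{\left(q,O \right)} = 2 q$
$Z{\left(d,h \right)} = -34$ ($Z{\left(d,h \right)} = 2 - 2 \cdot 6 \cdot 3 = 2 - 12 \cdot 3 = 2 - 36 = -34$)
$G{\left(P \right)} = -39$ ($G{\left(P \right)} = 3 + \left(4 + 2\right) \left(-7\right) = 3 + 6 \left(-7\right) = 3 - 42 = -39$)
$- \frac{37899}{G{\left(Z{\left(-1,-3 \right)} \right)}} = - \frac{37899}{-39} = \left(-37899\right) \left(- \frac{1}{39}\right) = \frac{12633}{13}$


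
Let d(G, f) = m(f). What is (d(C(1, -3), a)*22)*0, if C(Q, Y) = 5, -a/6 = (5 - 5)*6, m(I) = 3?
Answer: 0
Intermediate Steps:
a = 0 (a = -6*(5 - 5)*6 = -0*6 = -6*0 = 0)
d(G, f) = 3
(d(C(1, -3), a)*22)*0 = (3*22)*0 = 66*0 = 0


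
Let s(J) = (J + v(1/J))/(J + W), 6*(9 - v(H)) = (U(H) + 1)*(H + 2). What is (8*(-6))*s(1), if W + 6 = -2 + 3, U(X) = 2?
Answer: 102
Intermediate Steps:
v(H) = 8 - H/2 (v(H) = 9 - (2 + 1)*(H + 2)/6 = 9 - (2 + H)/2 = 9 - (6 + 3*H)/6 = 9 + (-1 - H/2) = 8 - H/2)
W = -5 (W = -6 + (-2 + 3) = -6 + 1 = -5)
s(J) = (8 + J - 1/(2*J))/(-5 + J) (s(J) = (J + (8 - 1/(2*J)))/(J - 5) = (8 + J - 1/(2*J))/(-5 + J))
(8*(-6))*s(1) = (8*(-6))*((-½ + 1*(8 + 1))/(1*(-5 + 1))) = -48*(-½ + 1*9)/(-4) = -48*(-1)*(-½ + 9)/4 = -48*(-1)*17/(4*2) = -48*(-17/8) = 102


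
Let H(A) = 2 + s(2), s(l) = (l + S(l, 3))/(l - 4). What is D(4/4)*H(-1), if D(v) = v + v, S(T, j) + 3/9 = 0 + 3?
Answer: -⅔ ≈ -0.66667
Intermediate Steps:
S(T, j) = 8/3 (S(T, j) = -⅓ + (0 + 3) = -⅓ + 3 = 8/3)
s(l) = (8/3 + l)/(-4 + l) (s(l) = (l + 8/3)/(l - 4) = (8/3 + l)/(-4 + l))
D(v) = 2*v
H(A) = -⅓ (H(A) = 2 + (8/3 + 2)/(-4 + 2) = 2 + (14/3)/(-2) = 2 - ½*14/3 = 2 - 7/3 = -⅓)
D(4/4)*H(-1) = (2*(4/4))*(-⅓) = (2*(4*(¼)))*(-⅓) = (2*1)*(-⅓) = 2*(-⅓) = -⅔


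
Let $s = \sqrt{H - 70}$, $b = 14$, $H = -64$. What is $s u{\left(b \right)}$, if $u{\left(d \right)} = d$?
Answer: $14 i \sqrt{134} \approx 162.06 i$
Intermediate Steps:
$s = i \sqrt{134}$ ($s = \sqrt{-64 - 70} = \sqrt{-134} = i \sqrt{134} \approx 11.576 i$)
$s u{\left(b \right)} = i \sqrt{134} \cdot 14 = 14 i \sqrt{134}$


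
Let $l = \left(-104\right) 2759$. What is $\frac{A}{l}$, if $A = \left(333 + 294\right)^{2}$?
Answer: $- \frac{393129}{286936} \approx -1.3701$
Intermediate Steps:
$l = -286936$
$A = 393129$ ($A = 627^{2} = 393129$)
$\frac{A}{l} = \frac{393129}{-286936} = 393129 \left(- \frac{1}{286936}\right) = - \frac{393129}{286936}$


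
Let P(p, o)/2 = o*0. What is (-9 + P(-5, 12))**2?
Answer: 81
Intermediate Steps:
P(p, o) = 0 (P(p, o) = 2*(o*0) = 2*0 = 0)
(-9 + P(-5, 12))**2 = (-9 + 0)**2 = (-9)**2 = 81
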